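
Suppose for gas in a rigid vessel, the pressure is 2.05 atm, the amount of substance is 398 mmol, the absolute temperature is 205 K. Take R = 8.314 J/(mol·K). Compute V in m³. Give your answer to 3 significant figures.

Rearranging: V = nRT/P.
P = 2.05 atm = 2.077×10^5 Pa; n = 398 mmol = 0.3980 mol; T = 205 K; R = 8.314 J/(mol·K).
V = 0.003266 m³

0.00327 m³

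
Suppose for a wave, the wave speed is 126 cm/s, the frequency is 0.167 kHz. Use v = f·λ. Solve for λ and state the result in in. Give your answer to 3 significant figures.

0.297 in

Solving v = f·λ for λ: λ = v/f.
v = 126 cm/s = 1.260 m/s; f = 0.167 kHz = 167.0 Hz.
λ = 0.007545 m
0.007545 m × (1 in / 0.02540 m) = 0.2970 in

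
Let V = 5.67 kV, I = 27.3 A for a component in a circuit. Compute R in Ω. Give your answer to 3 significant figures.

From Ohm's law: R = V/I.
V = 5.67 kV = 5670 V; I = 27.3 A.
R = 207.7 Ω

208 Ω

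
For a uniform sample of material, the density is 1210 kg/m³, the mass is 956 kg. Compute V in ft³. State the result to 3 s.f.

27.9 ft³

Rearranging ρ = m/V for V: V = m/ρ.
ρ = 1210 kg/m³; m = 956 kg.
V = 0.7901 m³
0.7901 m³ × (1 ft³ / 0.02832 m³) = 27.90 ft³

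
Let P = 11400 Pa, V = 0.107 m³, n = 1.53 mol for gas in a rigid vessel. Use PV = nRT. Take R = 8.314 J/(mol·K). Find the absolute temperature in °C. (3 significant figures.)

Solving PV = nRT for T: T = PV/(nR).
P = 11400 Pa; V = 0.107 m³; n = 1.53 mol; R = 8.314 J/(mol·K).
T = 95.89 K
95.89 K − 273.15 = -177.3 °C

-177 °C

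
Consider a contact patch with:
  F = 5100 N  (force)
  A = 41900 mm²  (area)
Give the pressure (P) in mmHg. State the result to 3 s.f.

P is given directly by: P = F/A.
F = 5100 N; A = 41900 mm² = 0.04190 m².
P = 1.217×10^5 Pa  (the unit combination reduces to kg/(m·s²) = Pa)
1.217×10^5 Pa × (1 mmHg / 133.3 Pa) = 913.0 mmHg

913 mmHg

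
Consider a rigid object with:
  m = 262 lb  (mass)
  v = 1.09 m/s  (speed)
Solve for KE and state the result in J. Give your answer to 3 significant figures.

70.6 J

Directly: KE = ½mv².
m = 262 lb = 118.8 kg; v = 1.09 m/s.
KE = 70.60 J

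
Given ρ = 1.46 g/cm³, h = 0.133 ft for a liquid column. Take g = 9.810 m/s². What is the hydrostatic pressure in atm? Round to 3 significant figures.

Directly: P = ρgh.
ρ = 1.46 g/cm³ = 1460 kg/m³; h = 0.133 ft = 0.04054 m; g = 9.810 m/s².
P = 580.6 Pa
580.6 Pa × (1 atm / 1.013×10^5 Pa) = 0.005730 atm

0.00573 atm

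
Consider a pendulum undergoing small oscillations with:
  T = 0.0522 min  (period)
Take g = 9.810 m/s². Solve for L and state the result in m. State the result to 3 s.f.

Solving T = 2π√(L/g) for L: L = g·(T/2π)².
T = 0.0522 min = 3.132 s; g = 9.810 m/s².
L = 2.438 m

2.44 m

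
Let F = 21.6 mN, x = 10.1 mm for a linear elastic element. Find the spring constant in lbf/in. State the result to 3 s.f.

0.0122 lbf/in

Rearranging F = k·x for k: k = F/x.
F = 21.6 mN = 0.02160 N; x = 10.1 mm = 0.01010 m.
k = 2.139 N/m
2.139 N/m × (1 lbf/in / 175.1 N/m) = 0.01221 lbf/in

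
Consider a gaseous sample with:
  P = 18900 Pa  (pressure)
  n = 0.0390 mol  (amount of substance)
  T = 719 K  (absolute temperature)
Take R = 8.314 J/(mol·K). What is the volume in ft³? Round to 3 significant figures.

0.436 ft³

From the ideal-gas law: V = nRT/P.
P = 18900 Pa; n = 0.0390 mol; T = 719 K; R = 8.314 J/(mol·K).
V = 0.01234 m³
0.01234 m³ × (1 ft³ / 0.02832 m³) = 0.4356 ft³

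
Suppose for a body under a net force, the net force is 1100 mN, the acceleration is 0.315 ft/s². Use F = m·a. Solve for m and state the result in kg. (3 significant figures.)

11.5 kg

From Newton's second law: m = F/a.
F = 1100 mN = 1.100 N; a = 0.315 ft/s² = 0.09601 m/s².
m = 11.46 kg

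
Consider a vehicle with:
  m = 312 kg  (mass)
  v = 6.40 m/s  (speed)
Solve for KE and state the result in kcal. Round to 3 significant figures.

1.53 kcal

KE is given directly by: KE = ½mv².
m = 312 kg; v = 6.40 m/s.
KE = 6390 J
6390 J × (1 kcal / 4184 J) = 1.527 kcal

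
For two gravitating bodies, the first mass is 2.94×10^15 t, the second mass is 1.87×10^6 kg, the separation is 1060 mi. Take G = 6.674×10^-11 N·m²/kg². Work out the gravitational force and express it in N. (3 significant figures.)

126 N

Directly: F = Gm₁m₂/r².
m₁ = 2.94×10^15 t = 2.940×10^18 kg; m₂ = 1.87×10^6 kg; r = 1060 mi = 1.706×10^6 m; G = 6.674×10^-11 N·m²/kg².
F = 126.1 N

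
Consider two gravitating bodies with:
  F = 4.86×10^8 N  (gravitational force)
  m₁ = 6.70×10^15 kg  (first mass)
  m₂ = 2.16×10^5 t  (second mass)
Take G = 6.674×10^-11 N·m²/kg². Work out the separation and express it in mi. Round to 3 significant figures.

0.277 mi

From Newton's law of gravitation: r = √(G·m₁m₂/F).
F = 4.86×10^8 N; m₁ = 6.70×10^15 kg; m₂ = 2.16×10^5 t = 2.160×10^8 kg; G = 6.674×10^-11 N·m²/kg².
r = 445.8 m
445.8 m × (1 mi / 1609 m) = 0.2770 mi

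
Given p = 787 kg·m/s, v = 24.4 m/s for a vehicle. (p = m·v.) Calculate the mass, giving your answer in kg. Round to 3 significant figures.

Rearranging p = m·v for m: m = p/v.
p = 787 kg·m/s; v = 24.4 m/s.
m = 32.25 kg

32.3 kg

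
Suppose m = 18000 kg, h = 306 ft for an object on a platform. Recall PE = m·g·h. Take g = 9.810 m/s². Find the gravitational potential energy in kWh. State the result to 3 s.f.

Directly: PE = mgh.
m = 18000 kg; h = 306 ft = 93.27 m; g = 9.810 m/s².
PE = 1.647×10^7 J
1.647×10^7 J × (1 kWh / 3.600×10^6 J) = 4.575 kWh

4.57 kWh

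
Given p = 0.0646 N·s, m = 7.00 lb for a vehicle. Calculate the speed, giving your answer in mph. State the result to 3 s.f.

0.0455 mph

Rearranging: v = p/m.
p = 0.0646 N·s = 0.06460 kg·m/s; m = 7.00 lb = 3.175 kg.
v = 0.02035 m/s
0.02035 m/s × (1 mph / 0.4470 m/s) = 0.04551 mph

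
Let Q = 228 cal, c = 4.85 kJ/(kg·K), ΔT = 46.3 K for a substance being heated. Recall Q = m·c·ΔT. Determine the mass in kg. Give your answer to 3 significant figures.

Rearranging Q = m·c·ΔT for m: m = Q/(c·ΔT).
Q = 228 cal = 954.0 J; c = 4.85 kJ/(kg·K) = 4850 J/(kg·K); ΔT = 46.3 K.
m = 0.004248 kg

0.00425 kg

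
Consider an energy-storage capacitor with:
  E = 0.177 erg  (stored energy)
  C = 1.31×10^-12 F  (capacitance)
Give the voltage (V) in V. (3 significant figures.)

Rearranging E = ½C·V² for V: V = √(2E/C).
E = 0.177 erg = 1.770×10^-8 J; C = 1.31×10^-12 F.
V = 164.4 V

164 V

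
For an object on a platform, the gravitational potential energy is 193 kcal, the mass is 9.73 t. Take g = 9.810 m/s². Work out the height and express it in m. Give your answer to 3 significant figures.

Rearranging PE = m·g·h for h: h = PE/(m·g).
PE = 193 kcal = 8.075×10^5 J; m = 9.73 t = 9730 kg; g = 9.810 m/s².
h = 8.460 m

8.46 m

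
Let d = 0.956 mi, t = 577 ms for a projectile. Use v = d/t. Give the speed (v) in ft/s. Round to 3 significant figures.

8750 ft/s

v is given directly by: v = d/t.
d = 0.956 mi = 1539 m; t = 577 ms = 0.5770 s.
v = 2666 m/s
2666 m/s × (1 ft/s / 0.3048 m/s) = 8748 ft/s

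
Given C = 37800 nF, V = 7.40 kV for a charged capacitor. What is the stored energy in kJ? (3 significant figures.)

E is given directly by: E = ½CV².
C = 37800 nF = 3.780×10^-5 F; V = 7.40 kV = 7400 V.
E = 1035 J
1035 J × (1 kJ / 1000 J) = 1.035 kJ

1.03 kJ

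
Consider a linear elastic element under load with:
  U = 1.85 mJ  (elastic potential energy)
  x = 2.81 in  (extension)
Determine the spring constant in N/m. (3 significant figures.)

0.726 N/m

Rearranging U = ½k·x² for k: k = 2U/x².
U = 1.85 mJ = 0.001850 J; x = 2.81 in = 0.07137 m.
k = 0.7263 N/m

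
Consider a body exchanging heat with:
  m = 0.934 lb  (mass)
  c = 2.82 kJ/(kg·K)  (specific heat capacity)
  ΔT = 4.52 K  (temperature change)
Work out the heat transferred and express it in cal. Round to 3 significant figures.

Q is given directly by: Q = mcΔT.
m = 0.934 lb = 0.4237 kg; c = 2.82 kJ/(kg·K) = 2820 J/(kg·K); ΔT = 4.52 K.
Q = 5400 J
5400 J × (1 cal / 4.184 J) = 1291 cal

1290 cal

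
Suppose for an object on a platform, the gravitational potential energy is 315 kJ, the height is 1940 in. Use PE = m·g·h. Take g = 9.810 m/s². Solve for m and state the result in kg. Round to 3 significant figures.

Solving PE = m·g·h for m: m = PE/(g·h).
PE = 315 kJ = 3.150×10^5 J; h = 1940 in = 49.28 m; g = 9.810 m/s².
m = 651.6 kg

652 kg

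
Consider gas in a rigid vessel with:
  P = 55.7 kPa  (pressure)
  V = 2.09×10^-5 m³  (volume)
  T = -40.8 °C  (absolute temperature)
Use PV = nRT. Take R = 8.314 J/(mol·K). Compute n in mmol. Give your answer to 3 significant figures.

Rearranging PV = nRT for n: n = PV/(RT).
P = 55.7 kPa = 55700 Pa; V = 2.09×10^-5 m³; T = -40.8 °C = 232.3 K; R = 8.314 J/(mol·K).
n = 6.026×10^-4 mol
6.026×10^-4 mol × (1 mmol / 0.001000 mol) = 0.6026 mmol

0.603 mmol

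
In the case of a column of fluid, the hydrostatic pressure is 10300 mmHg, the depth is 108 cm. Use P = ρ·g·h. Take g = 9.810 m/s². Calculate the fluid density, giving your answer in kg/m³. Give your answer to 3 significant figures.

Rearranging: ρ = P/(g·h).
P = 10300 mmHg = 1.373×10^6 Pa; h = 108 cm = 1.080 m; g = 9.810 m/s².
ρ = 1.296×10^5 kg/m³

1.30×10^5 kg/m³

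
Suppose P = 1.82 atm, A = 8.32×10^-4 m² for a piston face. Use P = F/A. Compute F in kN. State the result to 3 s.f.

0.153 kN

Rearranging P = F/A for F: F = P·A.
P = 1.82 atm = 1.844×10^5 Pa; A = 8.32×10^-4 m².
F = 153.4 N  (the unit combination reduces to kg·m/s² = N)
153.4 N × (1 kN / 1000 N) = 0.1534 kN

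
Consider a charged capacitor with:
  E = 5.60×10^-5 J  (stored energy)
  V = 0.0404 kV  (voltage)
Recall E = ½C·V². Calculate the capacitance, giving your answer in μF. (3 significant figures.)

0.0686 μF

Rearranging: C = 2E/V².
E = 5.60×10^-5 J; V = 0.0404 kV = 40.40 V.
C = 6.862×10^-8 F
6.862×10^-8 F × (1 μF / 1.000×10^-6 F) = 0.06862 μF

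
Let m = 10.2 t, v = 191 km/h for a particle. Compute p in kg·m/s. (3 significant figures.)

5.41×10^5 kg·m/s

p is given directly by: p = mv.
m = 10.2 t = 10200 kg; v = 191 km/h = 53.06 m/s.
p = 5.412×10^5 kg·m/s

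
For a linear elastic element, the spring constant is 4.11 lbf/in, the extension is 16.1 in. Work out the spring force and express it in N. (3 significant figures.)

From Hooke's law: F = kx.
k = 4.11 lbf/in = 719.8 N/m; x = 16.1 in = 0.4089 m.
F = 294.3 N  (the unit combination reduces to kg·m/s² = N)

294 N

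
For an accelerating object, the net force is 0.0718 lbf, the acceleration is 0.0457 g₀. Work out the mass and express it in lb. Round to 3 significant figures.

1.57 lb

From Newton's second law: m = F/a.
F = 0.0718 lbf = 0.3194 N; a = 0.0457 g₀ = 0.4482 m/s².
m = 0.7126 kg
0.7126 kg × (1 lb / 0.4536 kg) = 1.571 lb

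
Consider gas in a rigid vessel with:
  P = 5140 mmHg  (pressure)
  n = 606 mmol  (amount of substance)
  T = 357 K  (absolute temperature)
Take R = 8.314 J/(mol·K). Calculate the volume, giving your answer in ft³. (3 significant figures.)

Rearranging: V = nRT/P.
P = 5140 mmHg = 6.853×10^5 Pa; n = 606 mmol = 0.6060 mol; T = 357 K; R = 8.314 J/(mol·K).
V = 0.002625 m³
0.002625 m³ × (1 ft³ / 0.02832 m³) = 0.09269 ft³

0.0927 ft³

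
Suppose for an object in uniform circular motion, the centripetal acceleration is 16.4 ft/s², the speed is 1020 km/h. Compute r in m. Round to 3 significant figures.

16100 m

Rearranging a = v²/r for r: r = v²/a.
a = 16.4 ft/s² = 4.999 m/s²; v = 1020 km/h = 283.3 m/s.
r = 16060 m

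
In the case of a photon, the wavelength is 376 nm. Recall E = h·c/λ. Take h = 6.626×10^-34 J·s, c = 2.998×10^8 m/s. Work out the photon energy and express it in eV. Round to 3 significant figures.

3.30 eV

E is given directly by: E = hc/λ.
λ = 376 nm = 3.760×10^-7 m; h = 6.626×10^-34 J·s; c = 2.998×10^8 m/s.
E = 5.283×10^-19 J
5.283×10^-19 J × (1 eV / 1.602×10^-19 J) = 3.298 eV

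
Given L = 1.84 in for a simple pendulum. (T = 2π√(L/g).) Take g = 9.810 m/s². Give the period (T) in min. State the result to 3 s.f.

0.00723 min

T is given directly by: T = 2π√(L/g).
L = 1.84 in = 0.04674 m; g = 9.810 m/s².
T = 0.4337 s
0.4337 s × (1 min / 60.00 s) = 0.007228 min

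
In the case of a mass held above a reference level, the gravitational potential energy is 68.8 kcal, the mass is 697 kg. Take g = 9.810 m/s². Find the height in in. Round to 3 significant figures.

Solving PE = m·g·h for h: h = PE/(m·g).
PE = 68.8 kcal = 2.879×10^5 J; m = 697 kg; g = 9.810 m/s².
h = 42.10 m
42.10 m × (1 in / 0.02540 m) = 1657 in

1660 in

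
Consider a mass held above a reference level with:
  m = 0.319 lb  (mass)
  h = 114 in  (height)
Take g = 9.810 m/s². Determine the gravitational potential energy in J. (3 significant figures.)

PE is given directly by: PE = mgh.
m = 0.319 lb = 0.1447 kg; h = 114 in = 2.896 m; g = 9.810 m/s².
PE = 4.110 J  (the unit combination reduces to kg·m²/s² = J)

4.11 J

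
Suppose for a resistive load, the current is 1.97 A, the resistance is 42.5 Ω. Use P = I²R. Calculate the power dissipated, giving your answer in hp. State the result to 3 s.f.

Directly: P = I²R.
I = 1.97 A; R = 42.5 Ω.
P = 164.9 W
164.9 W × (1 hp / 745.7 W) = 0.2212 hp

0.221 hp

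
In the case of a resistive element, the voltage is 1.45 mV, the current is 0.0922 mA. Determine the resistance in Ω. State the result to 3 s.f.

Solving V = I·R for R: R = V/I.
V = 1.45 mV = 0.001450 V; I = 0.0922 mA = 9.220×10^-5 A.
R = 15.73 Ω

15.7 Ω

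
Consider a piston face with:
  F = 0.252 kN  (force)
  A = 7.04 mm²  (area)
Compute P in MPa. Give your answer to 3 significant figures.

35.8 MPa

Directly: P = F/A.
F = 0.252 kN = 252.0 N; A = 7.04 mm² = 7.040×10^-6 m².
P = 3.580×10^7 Pa  (the unit combination reduces to kg/(m·s²) = Pa)
3.580×10^7 Pa × (1 MPa / 1.000×10^6 Pa) = 35.80 MPa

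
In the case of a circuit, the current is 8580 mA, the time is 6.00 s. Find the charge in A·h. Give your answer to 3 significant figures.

0.0143 A·h

Directly: q = It.
I = 8580 mA = 8.580 A; t = 6.00 s.
q = 51.48 C  (the unit combination reduces to A·s = C)
51.48 C × (1 A·h / 3600 C) = 0.01430 A·h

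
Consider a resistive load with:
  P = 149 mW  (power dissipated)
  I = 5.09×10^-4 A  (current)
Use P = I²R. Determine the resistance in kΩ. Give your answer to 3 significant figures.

Rearranging P = I²R for R: R = P/I².
P = 149 mW = 0.1490 W; I = 5.09×10^-4 A.
R = 5.751×10^5 Ω
5.751×10^5 Ω × (1 kΩ / 1000 Ω) = 575.1 kΩ

575 kΩ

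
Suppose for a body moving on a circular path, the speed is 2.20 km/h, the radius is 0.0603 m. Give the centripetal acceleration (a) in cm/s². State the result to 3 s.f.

619 cm/s²

Directly: a = v²/r.
v = 2.20 km/h = 0.6111 m/s; r = 0.0603 m.
a = 6.193 m/s²
6.193 m/s² × (1 cm/s² / 0.01000 m/s²) = 619.3 cm/s²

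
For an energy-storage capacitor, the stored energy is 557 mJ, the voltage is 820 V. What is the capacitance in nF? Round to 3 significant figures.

Rearranging E = ½C·V² for C: C = 2E/V².
E = 557 mJ = 0.5570 J; V = 820 V.
C = 1.657×10^-6 F
1.657×10^-6 F × (1 nF / 1.000×10^-9 F) = 1657 nF

1660 nF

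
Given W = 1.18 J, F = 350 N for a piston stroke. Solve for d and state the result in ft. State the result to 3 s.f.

Solving W = F·d for d: d = W/F.
W = 1.18 J; F = 350 N.
d = 0.003371 m
0.003371 m × (1 ft / 0.3048 m) = 0.01106 ft

0.0111 ft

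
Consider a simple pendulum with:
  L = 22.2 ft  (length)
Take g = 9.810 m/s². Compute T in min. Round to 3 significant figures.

0.0870 min

Directly: T = 2π√(L/g).
L = 22.2 ft = 6.767 m; g = 9.810 m/s².
T = 5.218 s
5.218 s × (1 min / 60.00 s) = 0.08697 min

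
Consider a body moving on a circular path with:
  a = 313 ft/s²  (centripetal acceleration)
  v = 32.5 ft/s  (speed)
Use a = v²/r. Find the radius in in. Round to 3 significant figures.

40.5 in

Rearranging: r = v²/a.
a = 313 ft/s² = 95.40 m/s²; v = 32.5 ft/s = 9.906 m/s.
r = 1.029 m
1.029 m × (1 in / 0.02540 m) = 40.50 in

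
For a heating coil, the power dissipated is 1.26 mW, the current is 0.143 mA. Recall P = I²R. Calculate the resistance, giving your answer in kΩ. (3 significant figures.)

61.6 kΩ

Solving P = I²R for R: R = P/I².
P = 1.26 mW = 0.001260 W; I = 0.143 mA = 1.430×10^-4 A.
R = 61617 Ω
61617 Ω × (1 kΩ / 1000 Ω) = 61.62 kΩ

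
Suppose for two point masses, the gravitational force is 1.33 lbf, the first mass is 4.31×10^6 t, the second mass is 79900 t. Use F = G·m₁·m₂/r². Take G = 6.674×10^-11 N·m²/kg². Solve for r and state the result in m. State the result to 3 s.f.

1970 m

From Newton's law of gravitation: r = √(G·m₁m₂/F).
F = 1.33 lbf = 5.916 N; m₁ = 4.31×10^6 t = 4.310×10^9 kg; m₂ = 79900 t = 7.990×10^7 kg; G = 6.674×10^-11 N·m²/kg².
r = 1971 m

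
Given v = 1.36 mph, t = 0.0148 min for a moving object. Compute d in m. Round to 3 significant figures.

Solving v = d/t for d: d = v·t.
v = 1.36 mph = 0.6080 m/s; t = 0.0148 min = 0.8880 s.
d = 0.5399 m

0.540 m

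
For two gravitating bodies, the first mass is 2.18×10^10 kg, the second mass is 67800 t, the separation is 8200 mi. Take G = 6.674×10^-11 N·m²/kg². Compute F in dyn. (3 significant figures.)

0.0566 dyn

F is given directly by: F = Gm₁m₂/r².
m₁ = 2.18×10^10 kg; m₂ = 67800 t = 6.780×10^7 kg; r = 8200 mi = 1.320×10^7 m; G = 6.674×10^-11 N·m²/kg².
F = 5.664×10^-7 N
5.664×10^-7 N × (1 dyn / 1.000×10^-5 N) = 0.05664 dyn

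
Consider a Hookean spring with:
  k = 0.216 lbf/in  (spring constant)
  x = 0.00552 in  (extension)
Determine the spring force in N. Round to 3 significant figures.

0.00530 N

From Hooke's law: F = kx.
k = 0.216 lbf/in = 37.83 N/m; x = 0.00552 in = 1.402×10^-4 m.
F = 0.005304 N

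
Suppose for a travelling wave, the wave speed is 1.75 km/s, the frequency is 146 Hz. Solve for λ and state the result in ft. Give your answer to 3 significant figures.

Rearranging v = f·λ for λ: λ = v/f.
v = 1.75 km/s = 1750 m/s; f = 146 Hz.
λ = 11.99 m
11.99 m × (1 ft / 0.3048 m) = 39.33 ft

39.3 ft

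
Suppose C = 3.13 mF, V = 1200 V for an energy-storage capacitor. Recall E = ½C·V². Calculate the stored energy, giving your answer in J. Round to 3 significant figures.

2250 J

Directly: E = ½CV².
C = 3.13 mF = 0.003130 F; V = 1200 V.
E = 2254 J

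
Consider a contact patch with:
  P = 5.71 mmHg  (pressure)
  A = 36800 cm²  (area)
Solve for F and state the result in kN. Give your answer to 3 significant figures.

Rearranging: F = P·A.
P = 5.71 mmHg = 761.3 Pa; A = 36800 cm² = 3.680 m².
F = 2801 N  (the unit combination reduces to kg·m/s² = N)
2801 N × (1 kN / 1000 N) = 2.801 kN

2.80 kN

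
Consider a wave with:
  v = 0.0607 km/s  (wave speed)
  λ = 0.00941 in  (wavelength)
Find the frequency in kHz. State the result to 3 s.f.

254 kHz

Rearranging v = f·λ for f: f = v/λ.
v = 0.0607 km/s = 60.70 m/s; λ = 0.00941 in = 2.390×10^-4 m.
f = 2.540×10^5 Hz
2.540×10^5 Hz × (1 kHz / 1000 Hz) = 254.0 kHz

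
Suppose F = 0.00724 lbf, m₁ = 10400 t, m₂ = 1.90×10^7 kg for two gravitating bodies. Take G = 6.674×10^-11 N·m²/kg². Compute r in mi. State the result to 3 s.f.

0.398 mi

From Newton's law of gravitation: r = √(G·m₁m₂/F).
F = 0.00724 lbf = 0.03221 N; m₁ = 10400 t = 1.040×10^7 kg; m₂ = 1.90×10^7 kg; G = 6.674×10^-11 N·m²/kg².
r = 639.9 m
639.9 m × (1 mi / 1609 m) = 0.3976 mi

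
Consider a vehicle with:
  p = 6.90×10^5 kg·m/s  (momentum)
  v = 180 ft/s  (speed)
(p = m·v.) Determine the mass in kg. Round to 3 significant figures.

12600 kg

Solving p = m·v for m: m = p/v.
p = 6.90×10^5 kg·m/s; v = 180 ft/s = 54.86 m/s.
m = 12577 kg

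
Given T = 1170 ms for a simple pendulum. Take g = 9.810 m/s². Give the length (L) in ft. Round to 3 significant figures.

Rearranging: L = g·(T/2π)².
T = 1170 ms = 1.170 s; g = 9.810 m/s².
L = 0.3402 m
0.3402 m × (1 ft / 0.3048 m) = 1.116 ft

1.12 ft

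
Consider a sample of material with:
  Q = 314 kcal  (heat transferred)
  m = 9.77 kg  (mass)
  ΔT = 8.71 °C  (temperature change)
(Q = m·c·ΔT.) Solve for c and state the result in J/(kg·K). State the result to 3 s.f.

Solving Q = m·c·ΔT for c: c = Q/(m·ΔT).
Q = 314 kcal = 1.314×10^6 J; m = 9.77 kg; ΔT = 8.71 °C = 8.710 K.
c = 15439 J/(kg·K)

15400 J/(kg·K)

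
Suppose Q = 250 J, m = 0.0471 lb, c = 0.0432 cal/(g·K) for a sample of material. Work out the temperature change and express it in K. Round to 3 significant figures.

64.7 K

Rearranging Q = m·c·ΔT for ΔT: ΔT = Q/(m·c).
Q = 250 J; m = 0.0471 lb = 0.02136 kg; c = 0.0432 cal/(g·K) = 180.7 J/(kg·K).
ΔT = 64.74 K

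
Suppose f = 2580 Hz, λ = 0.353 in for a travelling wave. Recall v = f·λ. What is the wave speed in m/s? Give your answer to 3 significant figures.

v is given directly by: v = fλ.
f = 2580 Hz; λ = 0.353 in = 0.008966 m.
v = 23.13 m/s

23.1 m/s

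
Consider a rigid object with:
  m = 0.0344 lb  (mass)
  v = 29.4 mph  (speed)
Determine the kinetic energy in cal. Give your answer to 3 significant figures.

KE is given directly by: KE = ½mv².
m = 0.0344 lb = 0.01560 kg; v = 29.4 mph = 13.14 m/s.
KE = 1.348 J
1.348 J × (1 cal / 4.184 J) = 0.3221 cal

0.322 cal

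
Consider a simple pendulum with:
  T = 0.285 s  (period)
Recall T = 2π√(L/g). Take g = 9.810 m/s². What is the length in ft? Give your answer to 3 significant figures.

Solving T = 2π√(L/g) for L: L = g·(T/2π)².
T = 0.285 s; g = 9.810 m/s².
L = 0.02018 m
0.02018 m × (1 ft / 0.3048 m) = 0.06622 ft

0.0662 ft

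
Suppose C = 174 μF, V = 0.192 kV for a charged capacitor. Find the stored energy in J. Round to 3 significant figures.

3.21 J

E is given directly by: E = ½CV².
C = 174 μF = 1.740×10^-4 F; V = 0.192 kV = 192.0 V.
E = 3.207 J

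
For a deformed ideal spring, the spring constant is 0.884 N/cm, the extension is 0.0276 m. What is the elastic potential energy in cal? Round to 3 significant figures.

Directly: U = ½kx².
k = 0.884 N/cm = 88.40 N/m; x = 0.0276 m.
U = 0.03367 J
0.03367 J × (1 cal / 4.184 J) = 0.008047 cal

0.00805 cal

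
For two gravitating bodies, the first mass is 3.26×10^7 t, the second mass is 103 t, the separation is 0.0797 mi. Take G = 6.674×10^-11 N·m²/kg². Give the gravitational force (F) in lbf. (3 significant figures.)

From Newton's law of gravitation: F = Gm₁m₂/r².
m₁ = 3.26×10^7 t = 3.260×10^10 kg; m₂ = 103 t = 1.030×10^5 kg; r = 0.0797 mi = 128.3 m; G = 6.674×10^-11 N·m²/kg².
F = 13.62 N  (the unit combination reduces to kg·m/s² = N)
13.62 N × (1 lbf / 4.448 N) = 3.062 lbf

3.06 lbf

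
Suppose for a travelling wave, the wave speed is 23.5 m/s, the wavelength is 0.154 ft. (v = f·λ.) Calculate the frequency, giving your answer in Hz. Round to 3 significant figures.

Solving v = f·λ for f: f = v/λ.
v = 23.5 m/s; λ = 0.154 ft = 0.04694 m.
f = 500.6 Hz

501 Hz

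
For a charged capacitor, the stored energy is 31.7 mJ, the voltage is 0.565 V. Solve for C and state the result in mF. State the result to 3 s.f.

199 mF

Rearranging E = ½C·V² for C: C = 2E/V².
E = 31.7 mJ = 0.03170 J; V = 0.565 V.
C = 0.1986 F
0.1986 F × (1 mF / 0.001000 F) = 198.6 mF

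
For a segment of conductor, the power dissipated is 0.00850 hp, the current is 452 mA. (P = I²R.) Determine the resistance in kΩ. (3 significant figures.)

0.0310 kΩ

Rearranging P = I²R for R: R = P/I².
P = 0.00850 hp = 6.338 W; I = 452 mA = 0.4520 A.
R = 31.02 Ω
31.02 Ω × (1 kΩ / 1000 Ω) = 0.03102 kΩ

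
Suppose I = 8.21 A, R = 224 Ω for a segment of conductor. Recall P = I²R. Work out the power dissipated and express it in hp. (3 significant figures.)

P is given directly by: P = I²R.
I = 8.21 A; R = 224 Ω.
P = 15099 W  (the unit combination reduces to kg·m²/s³ = W)
15099 W × (1 hp / 745.7 W) = 20.25 hp

20.2 hp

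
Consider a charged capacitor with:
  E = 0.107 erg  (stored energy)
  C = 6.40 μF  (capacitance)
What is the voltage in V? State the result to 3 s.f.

0.0578 V

Solving E = ½C·V² for V: V = √(2E/C).
E = 0.107 erg = 1.070×10^-8 J; C = 6.40 μF = 6.400×10^-6 F.
V = 0.05783 V  (the unit combination reduces to kg·m²/(A·s³) = V)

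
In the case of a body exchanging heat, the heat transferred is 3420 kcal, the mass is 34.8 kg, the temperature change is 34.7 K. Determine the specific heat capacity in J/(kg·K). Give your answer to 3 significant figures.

Rearranging: c = Q/(m·ΔT).
Q = 3420 kcal = 1.431×10^7 J; m = 34.8 kg; ΔT = 34.7 K.
c = 11850 J/(kg·K)

11800 J/(kg·K)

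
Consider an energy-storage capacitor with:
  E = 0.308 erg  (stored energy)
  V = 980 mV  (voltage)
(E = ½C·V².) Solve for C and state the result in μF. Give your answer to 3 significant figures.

Rearranging E = ½C·V² for C: C = 2E/V².
E = 0.308 erg = 3.080×10^-8 J; V = 980 mV = 0.9800 V.
C = 6.414×10^-8 F
6.414×10^-8 F × (1 μF / 1.000×10^-6 F) = 0.06414 μF

0.0641 μF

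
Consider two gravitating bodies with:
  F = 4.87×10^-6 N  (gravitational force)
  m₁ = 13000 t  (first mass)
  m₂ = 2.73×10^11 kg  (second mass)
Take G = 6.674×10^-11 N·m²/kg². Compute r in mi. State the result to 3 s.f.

From Newton's law of gravitation: r = √(G·m₁m₂/F).
F = 4.87×10^-6 N; m₁ = 13000 t = 1.300×10^7 kg; m₂ = 2.73×10^11 kg; G = 6.674×10^-11 N·m²/kg².
r = 6.974×10^6 m
6.974×10^6 m × (1 mi / 1609 m) = 4333 mi

4330 mi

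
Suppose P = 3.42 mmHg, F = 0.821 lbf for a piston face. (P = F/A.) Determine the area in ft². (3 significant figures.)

Solving P = F/A for A: A = F/P.
P = 3.42 mmHg = 456.0 Pa; F = 0.821 lbf = 3.652 N.
A = 0.008009 m²
0.008009 m² × (1 ft² / 0.09290 m²) = 0.08621 ft²

0.0862 ft²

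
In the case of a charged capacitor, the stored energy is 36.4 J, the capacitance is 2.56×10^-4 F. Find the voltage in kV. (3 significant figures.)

0.533 kV

Solving E = ½C·V² for V: V = √(2E/C).
E = 36.4 J; C = 2.56×10^-4 F.
V = 533.3 V  (the unit combination reduces to kg·m²/(A·s³) = V)
533.3 V × (1 kV / 1000 V) = 0.5333 kV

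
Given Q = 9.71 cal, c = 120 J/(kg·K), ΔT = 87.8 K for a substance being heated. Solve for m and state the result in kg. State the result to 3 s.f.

0.00386 kg

Solving Q = m·c·ΔT for m: m = Q/(c·ΔT).
Q = 9.71 cal = 40.63 J; c = 120 J/(kg·K); ΔT = 87.8 K.
m = 0.003856 kg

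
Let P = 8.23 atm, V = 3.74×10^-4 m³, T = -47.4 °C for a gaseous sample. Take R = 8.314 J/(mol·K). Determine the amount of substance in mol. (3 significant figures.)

0.166 mol

Rearranging PV = nRT for n: n = PV/(RT).
P = 8.23 atm = 8.339×10^5 Pa; V = 3.74×10^-4 m³; T = -47.4 °C = 225.7 K; R = 8.314 J/(mol·K).
n = 0.1662 mol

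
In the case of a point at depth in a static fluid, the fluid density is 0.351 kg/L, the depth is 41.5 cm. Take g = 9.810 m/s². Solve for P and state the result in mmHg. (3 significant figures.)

Directly: P = ρgh.
ρ = 0.351 kg/L = 351.0 kg/m³; h = 41.5 cm = 0.4150 m; g = 9.810 m/s².
P = 1429 Pa
1429 Pa × (1 mmHg / 133.3 Pa) = 10.72 mmHg

10.7 mmHg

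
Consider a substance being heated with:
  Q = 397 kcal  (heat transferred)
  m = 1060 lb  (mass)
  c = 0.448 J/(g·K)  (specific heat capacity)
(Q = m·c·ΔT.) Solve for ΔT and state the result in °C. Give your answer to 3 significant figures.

7.71 °C

Solving Q = m·c·ΔT for ΔT: ΔT = Q/(m·c).
Q = 397 kcal = 1.661×10^6 J; m = 1060 lb = 480.8 kg; c = 0.448 J/(g·K) = 448.0 J/(kg·K).
ΔT = 7.711 K
Since 1 °C = 1 K, 7.711 °C.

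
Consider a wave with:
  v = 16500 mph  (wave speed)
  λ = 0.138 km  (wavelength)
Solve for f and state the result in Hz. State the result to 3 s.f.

53.5 Hz

Rearranging v = f·λ for f: f = v/λ.
v = 16500 mph = 7376 m/s; λ = 0.138 km = 138.0 m.
f = 53.45 Hz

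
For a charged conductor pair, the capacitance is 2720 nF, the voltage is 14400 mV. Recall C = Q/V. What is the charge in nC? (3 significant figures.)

Solving C = Q/V for Q: Q = CV.
C = 2720 nF = 2.720×10^-6 F; V = 14400 mV = 14.40 V.
Q = 3.917×10^-5 C
3.917×10^-5 C × (1 nC / 1.000×10^-9 C) = 39168 nC

39200 nC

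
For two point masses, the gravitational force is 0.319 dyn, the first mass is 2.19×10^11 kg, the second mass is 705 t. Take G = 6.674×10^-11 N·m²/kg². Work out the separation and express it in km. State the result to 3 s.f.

1800 km

From Newton's law of gravitation: r = √(G·m₁m₂/F).
F = 0.319 dyn = 3.190×10^-6 N; m₁ = 2.19×10^11 kg; m₂ = 705 t = 7.050×10^5 kg; G = 6.674×10^-11 N·m²/kg².
r = 1.797×10^6 m
1.797×10^6 m × (1 km / 1000 m) = 1797 km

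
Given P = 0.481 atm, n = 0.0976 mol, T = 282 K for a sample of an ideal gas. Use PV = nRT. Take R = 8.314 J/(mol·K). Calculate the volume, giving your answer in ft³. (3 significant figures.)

0.166 ft³

From the ideal-gas law: V = nRT/P.
P = 0.481 atm = 48737 Pa; n = 0.0976 mol; T = 282 K; R = 8.314 J/(mol·K).
V = 0.004695 m³
0.004695 m³ × (1 ft³ / 0.02832 m³) = 0.1658 ft³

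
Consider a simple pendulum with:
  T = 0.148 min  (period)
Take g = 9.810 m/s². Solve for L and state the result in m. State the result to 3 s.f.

Rearranging T = 2π√(L/g) for L: L = g·(T/2π)².
T = 0.148 min = 8.880 s; g = 9.810 m/s².
L = 19.59 m

19.6 m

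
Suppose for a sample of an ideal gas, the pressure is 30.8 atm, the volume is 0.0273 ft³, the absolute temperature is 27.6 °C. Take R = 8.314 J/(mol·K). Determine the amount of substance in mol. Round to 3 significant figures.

0.965 mol

From the ideal-gas law: n = PV/(RT).
P = 30.8 atm = 3.121×10^6 Pa; V = 0.0273 ft³ = 7.730×10^-4 m³; T = 27.6 °C = 300.8 K; R = 8.314 J/(mol·K).
n = 0.9648 mol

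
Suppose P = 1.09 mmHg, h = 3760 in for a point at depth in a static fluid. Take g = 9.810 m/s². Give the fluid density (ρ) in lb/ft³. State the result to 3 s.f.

Solving P = ρ·g·h for ρ: ρ = P/(g·h).
P = 1.09 mmHg = 145.3 Pa; h = 3760 in = 95.50 m; g = 9.810 m/s².
ρ = 0.1551 kg/m³
0.1551 kg/m³ × (1 lb/ft³ / 16.02 kg/m³) = 0.009683 lb/ft³

0.00968 lb/ft³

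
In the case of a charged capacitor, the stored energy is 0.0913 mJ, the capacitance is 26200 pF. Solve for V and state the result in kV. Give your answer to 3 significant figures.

0.0835 kV

Rearranging E = ½C·V² for V: V = √(2E/C).
E = 0.0913 mJ = 9.130×10^-5 J; C = 26200 pF = 2.620×10^-8 F.
V = 83.48 V  (the unit combination reduces to kg·m²/(A·s³) = V)
83.48 V × (1 kV / 1000 V) = 0.08348 kV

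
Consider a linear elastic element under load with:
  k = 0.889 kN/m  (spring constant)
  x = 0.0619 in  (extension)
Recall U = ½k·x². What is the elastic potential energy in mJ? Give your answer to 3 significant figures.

1.10 mJ

Directly: U = ½kx².
k = 0.889 kN/m = 889.0 N/m; x = 0.0619 in = 0.001572 m.
U = 0.001099 J  (the unit combination reduces to kg·m²/s² = J)
0.001099 J × (1 mJ / 0.001000 J) = 1.099 mJ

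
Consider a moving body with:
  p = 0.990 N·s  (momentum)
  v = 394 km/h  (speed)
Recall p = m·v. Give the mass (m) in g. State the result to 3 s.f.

9.05 g

Rearranging: m = p/v.
p = 0.990 N·s = 0.9900 kg·m/s; v = 394 km/h = 109.4 m/s.
m = 0.009046 kg
0.009046 kg × (1 g / 0.001000 kg) = 9.046 g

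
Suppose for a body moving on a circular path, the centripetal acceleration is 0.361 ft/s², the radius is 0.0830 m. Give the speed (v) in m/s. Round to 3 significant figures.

0.0956 m/s

Rearranging a = v²/r for v: v = √(a·r).
a = 0.361 ft/s² = 0.1100 m/s²; r = 0.0830 m.
v = 0.09557 m/s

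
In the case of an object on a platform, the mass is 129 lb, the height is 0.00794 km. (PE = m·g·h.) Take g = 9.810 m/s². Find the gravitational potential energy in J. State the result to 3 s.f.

Directly: PE = mgh.
m = 129 lb = 58.51 kg; h = 0.00794 km = 7.940 m; g = 9.810 m/s².
PE = 4558 J  (the unit combination reduces to kg·m²/s² = J)

4560 J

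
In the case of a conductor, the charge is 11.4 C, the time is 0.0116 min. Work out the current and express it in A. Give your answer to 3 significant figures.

Solving q = I·t for I: I = q/t.
q = 11.4 C; t = 0.0116 min = 0.6960 s.
I = 16.38 A

16.4 A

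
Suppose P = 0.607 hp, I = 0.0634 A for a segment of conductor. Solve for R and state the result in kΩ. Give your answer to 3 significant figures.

Rearranging P = I²R for R: R = P/I².
P = 0.607 hp = 452.6 W; I = 0.0634 A.
R = 1.126×10^5 Ω
1.126×10^5 Ω × (1 kΩ / 1000 Ω) = 112.6 kΩ

113 kΩ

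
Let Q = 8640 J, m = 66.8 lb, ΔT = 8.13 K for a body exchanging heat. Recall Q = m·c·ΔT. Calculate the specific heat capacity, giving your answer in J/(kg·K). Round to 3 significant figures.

Rearranging: c = Q/(m·ΔT).
Q = 8640 J; m = 66.8 lb = 30.30 kg; ΔT = 8.13 K.
c = 35.07 J/(kg·K)

35.1 J/(kg·K)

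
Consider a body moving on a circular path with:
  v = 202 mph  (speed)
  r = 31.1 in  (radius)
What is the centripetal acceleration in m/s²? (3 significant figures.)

10300 m/s²

Directly: a = v²/r.
v = 202 mph = 90.30 m/s; r = 31.1 in = 0.7899 m.
a = 10323 m/s²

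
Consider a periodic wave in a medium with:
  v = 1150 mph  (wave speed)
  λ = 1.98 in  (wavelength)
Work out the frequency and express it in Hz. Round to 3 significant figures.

Rearranging v = f·λ for f: f = v/λ.
v = 1150 mph = 514.1 m/s; λ = 1.98 in = 0.05029 m.
f = 10222 Hz

10200 Hz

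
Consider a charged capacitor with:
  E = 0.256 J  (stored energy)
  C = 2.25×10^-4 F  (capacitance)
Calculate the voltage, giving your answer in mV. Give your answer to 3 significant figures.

Solving E = ½C·V² for V: V = √(2E/C).
E = 0.256 J; C = 2.25×10^-4 F.
V = 47.70 V
47.70 V × (1 mV / 0.001000 V) = 47703 mV

47700 mV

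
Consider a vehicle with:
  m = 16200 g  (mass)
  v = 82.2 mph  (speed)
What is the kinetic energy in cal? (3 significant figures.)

KE is given directly by: KE = ½mv².
m = 16200 g = 16.20 kg; v = 82.2 mph = 36.75 m/s.
KE = 10938 J
10938 J × (1 cal / 4.184 J) = 2614 cal

2610 cal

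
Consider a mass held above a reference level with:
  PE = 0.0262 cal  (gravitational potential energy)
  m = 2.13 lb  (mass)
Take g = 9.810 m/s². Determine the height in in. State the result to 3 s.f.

Rearranging PE = m·g·h for h: h = PE/(m·g).
PE = 0.0262 cal = 0.1096 J; m = 2.13 lb = 0.9662 kg; g = 9.810 m/s².
h = 0.01157 m
0.01157 m × (1 in / 0.02540 m) = 0.4553 in

0.455 in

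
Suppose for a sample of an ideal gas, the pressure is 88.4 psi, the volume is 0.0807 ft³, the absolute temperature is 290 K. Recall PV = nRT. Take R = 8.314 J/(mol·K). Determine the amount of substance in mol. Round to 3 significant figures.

0.578 mol

Solving PV = nRT for n: n = PV/(RT).
P = 88.4 psi = 6.095×10^5 Pa; V = 0.0807 ft³ = 0.002285 m³; T = 290 K; R = 8.314 J/(mol·K).
n = 0.5777 mol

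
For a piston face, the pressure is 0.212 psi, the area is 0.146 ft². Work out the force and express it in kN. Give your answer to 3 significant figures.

0.0198 kN

Rearranging: F = P·A.
P = 0.212 psi = 1462 Pa; A = 0.146 ft² = 0.01356 m².
F = 19.83 N  (the unit combination reduces to kg·m/s² = N)
19.83 N × (1 kN / 1000 N) = 0.01983 kN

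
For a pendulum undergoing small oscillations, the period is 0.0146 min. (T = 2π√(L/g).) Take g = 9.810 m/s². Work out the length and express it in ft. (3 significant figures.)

Rearranging: L = g·(T/2π)².
T = 0.0146 min = 0.8760 s; g = 9.810 m/s².
L = 0.1907 m
0.1907 m × (1 ft / 0.3048 m) = 0.6256 ft

0.626 ft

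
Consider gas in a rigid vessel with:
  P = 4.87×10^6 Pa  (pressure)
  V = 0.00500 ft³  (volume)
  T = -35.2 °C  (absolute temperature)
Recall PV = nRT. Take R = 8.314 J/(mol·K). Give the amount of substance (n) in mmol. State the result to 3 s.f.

349 mmol

From the ideal-gas law: n = PV/(RT).
P = 4.87×10^6 Pa; V = 0.00500 ft³ = 1.416×10^-4 m³; T = -35.2 °C = 237.9 K; R = 8.314 J/(mol·K).
n = 0.3485 mol
0.3485 mol × (1 mmol / 0.001000 mol) = 348.5 mmol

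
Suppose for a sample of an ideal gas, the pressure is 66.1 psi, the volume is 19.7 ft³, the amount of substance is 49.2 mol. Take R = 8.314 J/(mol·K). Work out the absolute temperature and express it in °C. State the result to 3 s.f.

From the ideal-gas law: T = PV/(nR).
P = 66.1 psi = 4.557×10^5 Pa; V = 19.7 ft³ = 0.5578 m³; n = 49.2 mol; R = 8.314 J/(mol·K).
T = 621.5 K
621.5 K − 273.15 = 348.4 °C

348 °C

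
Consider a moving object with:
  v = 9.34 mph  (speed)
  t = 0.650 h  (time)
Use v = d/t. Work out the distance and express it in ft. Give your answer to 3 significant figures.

32100 ft

Rearranging v = d/t for d: d = v·t.
v = 9.34 mph = 4.175 m/s; t = 0.650 h = 2340 s.
d = 9770 m
9770 m × (1 ft / 0.3048 m) = 32055 ft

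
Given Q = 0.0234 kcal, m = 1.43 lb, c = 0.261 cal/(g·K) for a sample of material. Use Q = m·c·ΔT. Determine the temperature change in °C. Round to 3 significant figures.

0.138 °C

Rearranging Q = m·c·ΔT for ΔT: ΔT = Q/(m·c).
Q = 0.0234 kcal = 97.91 J; m = 1.43 lb = 0.6486 kg; c = 0.261 cal/(g·K) = 1092 J/(kg·K).
ΔT = 0.1382 K
Since 1 °C = 1 K, 0.1382 °C.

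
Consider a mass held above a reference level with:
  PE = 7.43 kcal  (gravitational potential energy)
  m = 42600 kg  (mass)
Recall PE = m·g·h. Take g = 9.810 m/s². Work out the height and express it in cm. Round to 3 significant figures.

7.44 cm

Solving PE = m·g·h for h: h = PE/(m·g).
PE = 7.43 kcal = 31087 J; m = 42600 kg; g = 9.810 m/s².
h = 0.07439 m
0.07439 m × (1 cm / 0.01000 m) = 7.439 cm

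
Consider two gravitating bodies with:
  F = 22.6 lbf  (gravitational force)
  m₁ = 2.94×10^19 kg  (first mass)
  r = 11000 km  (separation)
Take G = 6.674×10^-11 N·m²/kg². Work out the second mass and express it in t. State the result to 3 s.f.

From Newton's law of gravitation: m₂ = F·r²/(G·m₁).
F = 22.6 lbf = 100.5 N; m₁ = 2.94×10^19 kg; r = 11000 km = 1.100×10^7 m; G = 6.674×10^-11 N·m²/kg².
m₂ = 6.199×10^6 kg
6.199×10^6 kg × (1 t / 1000 kg) = 6199 t

6200 t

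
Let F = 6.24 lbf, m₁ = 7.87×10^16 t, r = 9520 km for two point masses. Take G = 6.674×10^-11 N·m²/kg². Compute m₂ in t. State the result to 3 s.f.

From Newton's law of gravitation: m₂ = F·r²/(G·m₁).
F = 6.24 lbf = 27.76 N; m₁ = 7.87×10^16 t = 7.870×10^19 kg; r = 9520 km = 9.520×10^6 m; G = 6.674×10^-11 N·m²/kg².
m₂ = 4.789×10^5 kg
4.789×10^5 kg × (1 t / 1000 kg) = 478.9 t

479 t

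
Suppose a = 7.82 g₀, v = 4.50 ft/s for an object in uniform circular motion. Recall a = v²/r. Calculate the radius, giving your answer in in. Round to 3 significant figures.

Rearranging a = v²/r for r: r = v²/a.
a = 7.82 g₀ = 76.69 m/s²; v = 4.50 ft/s = 1.372 m/s.
r = 0.02453 m
0.02453 m × (1 in / 0.02540 m) = 0.9658 in

0.966 in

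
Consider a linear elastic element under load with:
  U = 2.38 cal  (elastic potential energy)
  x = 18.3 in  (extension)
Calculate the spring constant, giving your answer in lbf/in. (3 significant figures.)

0.526 lbf/in

Rearranging U = ½k·x² for k: k = 2U/x².
U = 2.38 cal = 9.958 J; x = 18.3 in = 0.4648 m.
k = 92.18 N/m
92.18 N/m × (1 lbf/in / 175.1 N/m) = 0.5264 lbf/in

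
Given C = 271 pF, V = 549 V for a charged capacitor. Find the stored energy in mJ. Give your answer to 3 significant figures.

0.0408 mJ

Directly: E = ½CV².
C = 271 pF = 2.710×10^-10 F; V = 549 V.
E = 4.084×10^-5 J
4.084×10^-5 J × (1 mJ / 0.001000 J) = 0.04084 mJ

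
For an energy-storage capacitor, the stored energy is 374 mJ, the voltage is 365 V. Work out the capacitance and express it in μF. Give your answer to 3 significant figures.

Rearranging E = ½C·V² for C: C = 2E/V².
E = 374 mJ = 0.3740 J; V = 365 V.
C = 5.615×10^-6 F
5.615×10^-6 F × (1 μF / 1.000×10^-6 F) = 5.615 μF

5.61 μF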